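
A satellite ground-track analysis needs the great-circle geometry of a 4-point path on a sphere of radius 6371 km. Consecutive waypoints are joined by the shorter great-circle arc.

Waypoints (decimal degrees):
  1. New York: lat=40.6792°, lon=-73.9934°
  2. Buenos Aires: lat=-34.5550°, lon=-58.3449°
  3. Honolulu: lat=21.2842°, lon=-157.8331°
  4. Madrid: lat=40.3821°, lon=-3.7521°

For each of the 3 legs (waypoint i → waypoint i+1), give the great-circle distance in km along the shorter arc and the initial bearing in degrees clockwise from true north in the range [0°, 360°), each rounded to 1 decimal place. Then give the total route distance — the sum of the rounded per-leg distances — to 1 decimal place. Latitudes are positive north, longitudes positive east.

Leg 1: dist=8517.7 km, bearing=166.8°
Leg 2: dist=12166.3 km, bearing=283.0°
Leg 3: dist=12651.7 km, bearing=21.3°
Total: 33335.7 km

Leg 1: φ1=0.7099860, φ2=-0.6030985, Δφ=-1.3130845, Δλ=0.2731178 rad; a=sin²(Δφ/2)+cosφ1·cosφ2·sin²(Δλ/2)=0.3841408665; c=2·atan2(√a, √(1-a))=1.336952673; dist=6371·c=8517.725 ≈ 8517.7 km; running total=8517.7 km
Leg 1 bearing: y=sinΔλ·cosφ2=0.22214894, x=cosφ1·sinφ2-sinφ1·cosφ2·cosΔλ=-0.94707787; θ=atan2(y, x)=166.7992° ≈ 166.8°
Leg 2: φ1=-0.6030985, φ2=0.3714794, Δφ=0.9745779, Δλ=-1.7363967 rad; a=sin²(Δφ/2)+cosφ1·cosφ2·sin²(Δλ/2)=0.6661960284; c=2·atan2(√a, √(1-a))=1.909635038; dist=6371·c=12166.285 ≈ 12166.3 km; running total=20684.0 km
Leg 2 bearing: y=sinΔλ·cosφ2=-0.91904406, x=cosφ1·sinφ2-sinφ1·cosφ2·cosΔλ=0.21183375; θ=atan2(y, x)=-77.0204° <0 so +360° → 282.9796° ≈ 283.0°
Leg 3: φ1=0.3714794, φ2=0.7048006, Δφ=0.3333212, Δλ=2.6892208 rad; a=sin²(Δφ/2)+cosφ1·cosφ2·sin²(Δλ/2)=0.7016054648; c=2·atan2(√a, √(1-a))=1.985819274; dist=6371·c=12651.655 ≈ 12651.7 km; running total=33335.7 km
Leg 3 bearing: y=sinΔλ·cosφ2=0.33295694, x=cosφ1·sinφ2-sinφ1·cosφ2·cosΔλ=0.85238526; θ=atan2(y, x)=21.3365° ≈ 21.3°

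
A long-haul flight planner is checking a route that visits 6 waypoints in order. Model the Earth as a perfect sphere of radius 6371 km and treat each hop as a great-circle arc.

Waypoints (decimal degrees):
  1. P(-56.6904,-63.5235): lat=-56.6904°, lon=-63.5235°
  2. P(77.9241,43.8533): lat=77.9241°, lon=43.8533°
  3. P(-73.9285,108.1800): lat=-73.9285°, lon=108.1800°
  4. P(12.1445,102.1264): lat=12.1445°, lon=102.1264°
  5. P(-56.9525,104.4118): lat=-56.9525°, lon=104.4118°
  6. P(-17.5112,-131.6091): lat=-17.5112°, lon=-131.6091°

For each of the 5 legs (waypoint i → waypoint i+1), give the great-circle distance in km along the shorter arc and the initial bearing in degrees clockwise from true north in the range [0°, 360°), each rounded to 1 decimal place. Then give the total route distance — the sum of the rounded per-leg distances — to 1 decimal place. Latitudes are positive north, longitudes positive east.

Leg 1: dist=16499.0 km, bearing=22.4°
Leg 2: dist=17362.4 km, bearing=141.9°
Leg 3: dist=9580.5 km, bearing=354.1°
Leg 4: dist=7686.1 km, bearing=178.7°
Leg 5: dist=10252.5 km, bearing=127.7°
Total: 61380.5 km

Leg 1: φ1=-0.9894341, φ2=1.3600321, Δφ=2.3494662, Δλ=1.8740787 rad; a=sin²(Δφ/2)+cosφ1·cosφ2·sin²(Δλ/2)=0.9257670718; c=2·atan2(√a, √(1-a))=2.589700789; dist=6371·c=16498.984 ≈ 16499.0 km; running total=16499.0 km
Leg 1 bearing: y=sinΔλ·cosφ2=0.19965933, x=cosφ1·sinφ2-sinφ1·cosφ2·cosΔλ=0.48479455; θ=atan2(y, x)=22.3840° ≈ 22.4°
Leg 2: φ1=1.3600321, φ2=-1.2902957, Δφ=-2.6503278, Δλ=1.1227127 rad; a=sin²(Δφ/2)+cosφ1·cosφ2·sin²(Δλ/2)=0.9572807836; c=2·atan2(√a, √(1-a))=2.725218884; dist=6371·c=17362.370 ≈ 17362.4 km; running total=33861.4 km
Leg 2 bearing: y=sinΔλ·cosφ2=0.24950712, x=cosφ1·sinφ2-sinφ1·cosφ2·cosΔλ=-0.31831327; θ=atan2(y, x)=141.9092° ≈ 141.9°
Leg 3: φ1=-1.2902957, φ2=0.2119615, Δφ=1.5022572, Δλ=-0.1056553 rad; a=sin²(Δφ/2)+cosφ1·cosφ2·sin²(Δλ/2)=0.4665118762; c=2·atan2(√a, √(1-a))=1.503769904; dist=6371·c=9580.518 ≈ 9580.5 km; running total=43441.9 km
Leg 3 bearing: y=sinΔλ·cosφ2=-0.10309864, x=cosφ1·sinφ2-sinφ1·cosφ2·cosΔλ=0.99241365; θ=atan2(y, x)=-5.9310° <0 so +360° → 354.0690° ≈ 354.1°
Leg 4: φ1=0.2119615, φ2=-0.9940086, Δφ=-1.2059702, Δλ=0.0398878 rad; a=sin²(Δφ/2)+cosφ1·cosφ2·sin²(Δλ/2)=0.3218185718; c=2·atan2(√a, √(1-a))=1.206424046; dist=6371·c=7686.128 ≈ 7686.1 km; running total=51128.0 km
Leg 4 bearing: y=sinΔλ·cosφ2=0.02174639, x=cosφ1·sinφ2-sinφ1·cosφ2·cosΔλ=-0.93409454; θ=atan2(y, x)=178.6664° ≈ 178.7°
Leg 5: φ1=-0.9940086, φ2=-0.3056281, Δφ=0.6883805, Δλ=-4.1193418 rad; a=sin²(Δφ/2)+cosφ1·cosφ2·sin²(Δλ/2)=0.5192221863; c=2·atan2(√a, √(1-a))=1.609250176; dist=6371·c=10252.533 ≈ 10252.5 km; running total=61380.5 km
Leg 5 bearing: y=sinΔλ·cosφ2=0.79081291, x=cosφ1·sinφ2-sinφ1·cosφ2·cosΔλ=-0.61084938; θ=atan2(y, x)=127.6837° ≈ 127.7°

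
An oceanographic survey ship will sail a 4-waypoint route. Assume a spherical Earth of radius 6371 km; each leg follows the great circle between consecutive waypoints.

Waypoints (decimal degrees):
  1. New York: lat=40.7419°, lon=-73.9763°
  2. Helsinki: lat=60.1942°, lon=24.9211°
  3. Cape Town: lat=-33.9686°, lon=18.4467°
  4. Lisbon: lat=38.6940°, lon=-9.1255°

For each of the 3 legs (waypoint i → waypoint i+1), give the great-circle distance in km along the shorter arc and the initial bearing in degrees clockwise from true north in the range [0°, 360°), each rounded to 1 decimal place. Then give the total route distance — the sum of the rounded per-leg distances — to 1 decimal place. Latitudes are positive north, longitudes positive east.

Leg 1: φ1=0.7110803, φ2=1.0505870, Δφ=0.3395067, Δλ=1.7260853 rad; a=sin²(Δφ/2)+cosφ1·cosφ2·sin²(Δλ/2)=0.2459654237; c=2·atan2(√a, √(1-a))=1.037854763; dist=6371·c=6612.173 ≈ 6612.2 km; running total=6612.2 km
Leg 1 bearing: y=sinΔλ·cosφ2=0.49108060, x=cosφ1·sinφ2-sinφ1·cosφ2·cosΔλ=0.70760553; θ=atan2(y, x)=34.7608° ≈ 34.8°
Leg 2: φ1=1.0505870, φ2=-0.5928639, Δφ=-1.6434509, Δλ=-0.1129996 rad; a=sin²(Δφ/2)+cosφ1·cosφ2·sin²(Δλ/2)=0.5376098801; c=2·atan2(√a, √(1-a))=1.646087201; dist=6371·c=10487.222 ≈ 10487.2 km; running total=17099.4 km
Leg 2 bearing: y=sinΔλ·cosφ2=-0.09351621, x=cosφ1·sinφ2-sinφ1·cosφ2·cosΔλ=-0.99277223; θ=atan2(y, x)=-174.6188° <0 so +360° → 185.3812° ≈ 185.4°
Leg 3: φ1=-0.5928639, φ2=0.6753377, Δφ=1.2682016, Δλ=-0.4812257 rad; a=sin²(Δφ/2)+cosφ1·cosφ2·sin²(Δλ/2)=0.3877584461; c=2·atan2(√a, √(1-a))=1.344383753; dist=6371·c=8565.069 ≈ 8565.1 km; running total=25664.5 km
Leg 3 bearing: y=sinΔλ·cosφ2=-0.36126500, x=cosφ1·sinφ2-sinφ1·cosφ2·cosΔλ=0.90503864; θ=atan2(y, x)=-21.7604° <0 so +360° → 338.2396° ≈ 338.2°

Leg 1: dist=6612.2 km, bearing=34.8°
Leg 2: dist=10487.2 km, bearing=185.4°
Leg 3: dist=8565.1 km, bearing=338.2°
Total: 25664.5 km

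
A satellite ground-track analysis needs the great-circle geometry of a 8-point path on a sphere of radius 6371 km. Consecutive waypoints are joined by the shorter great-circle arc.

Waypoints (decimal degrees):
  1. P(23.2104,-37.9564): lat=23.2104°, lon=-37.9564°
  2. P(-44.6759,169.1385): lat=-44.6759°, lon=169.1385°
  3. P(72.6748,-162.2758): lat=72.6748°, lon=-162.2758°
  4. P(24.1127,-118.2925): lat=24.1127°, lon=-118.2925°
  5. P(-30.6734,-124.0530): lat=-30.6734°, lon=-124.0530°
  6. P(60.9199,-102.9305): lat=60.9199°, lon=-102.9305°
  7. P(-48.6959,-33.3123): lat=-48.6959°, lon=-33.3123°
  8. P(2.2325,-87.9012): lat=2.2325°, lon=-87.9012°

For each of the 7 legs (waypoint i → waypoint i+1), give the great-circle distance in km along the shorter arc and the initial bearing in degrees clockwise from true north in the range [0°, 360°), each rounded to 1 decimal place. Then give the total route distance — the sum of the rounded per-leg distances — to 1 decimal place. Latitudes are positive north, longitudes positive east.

Leg 1: φ1=0.4050979, φ2=-0.7797416, Δφ=-1.1848395, Δλ=3.6144879 rad; a=sin²(Δφ/2)+cosφ1·cosφ2·sin²(Δλ/2)=0.9294570227; c=2·atan2(√a, √(1-a))=2.603941704; dist=6371·c=16589.713 ≈ 16589.7 km; running total=16589.7 km
Leg 1 bearing: y=sinΔλ·cosφ2=-0.32387948, x=cosφ1·sinφ2-sinφ1·cosφ2·cosΔλ=-0.39669729; θ=atan2(y, x)=-140.7704° <0 so +360° → 219.2296° ≈ 219.2°
Leg 2: φ1=-0.7797416, φ2=1.2684145, Δφ=2.0481561, Δλ=-5.7842707 rad; a=sin²(Δφ/2)+cosφ1·cosφ2·sin²(Δλ/2)=0.7426243915; c=2·atan2(√a, √(1-a))=2.077443998; dist=6371·c=13235.396 ≈ 13235.4 km; running total=29825.1 km
Leg 2 bearing: y=sinΔλ·cosφ2=0.14248667, x=cosφ1·sinφ2-sinφ1·cosφ2·cosΔλ=0.86268834; θ=atan2(y, x)=9.3786° ≈ 9.4°
Leg 3: φ1=1.2684145, φ2=0.4208460, Δφ=-0.8475685, Δλ=0.7676534 rad; a=sin²(Δφ/2)+cosφ1·cosφ2·sin²(Δλ/2)=0.2072116996; c=2·atan2(√a, √(1-a))=0.945205141; dist=6371·c=6021.902 ≈ 6021.9 km; running total=35847.0 km
Leg 3 bearing: y=sinΔλ·cosφ2=0.63385362, x=cosφ1·sinφ2-sinφ1·cosφ2·cosΔλ=-0.50530153; θ=atan2(y, x)=128.5615° ≈ 128.6°
Leg 4: φ1=0.4208460, φ2=-0.5353518, Δφ=-0.9561978, Δλ=-0.1005397 rad; a=sin²(Δφ/2)+cosφ1·cosφ2·sin²(Δλ/2)=0.2136669034; c=2·atan2(√a, √(1-a))=0.961041859; dist=6371·c=6122.798 ≈ 6122.8 km; running total=41969.8 km
Leg 4 bearing: y=sinΔλ·cosφ2=-0.08632750, x=cosφ1·sinφ2-sinφ1·cosφ2·cosΔλ=-0.81523064; θ=atan2(y, x)=-173.9553° <0 so +360° → 186.0447° ≈ 186.0°
Leg 5: φ1=-0.5353518, φ2=1.0632528, Δφ=1.5986047, Δλ=0.3686572 rad; a=sin²(Δφ/2)+cosφ1·cosφ2·sin²(Δλ/2)=0.5279456797; c=2·atan2(√a, √(1-a))=1.626716827; dist=6371·c=10363.813 ≈ 10363.8 km; running total=52333.6 km
Leg 5 bearing: y=sinΔλ·cosφ2=0.17514798, x=cosφ1·sinφ2-sinφ1·cosφ2·cosΔλ=0.98295439; θ=atan2(y, x)=10.1032° ≈ 10.1°
Leg 6: φ1=1.0632528, φ2=-0.8499038, Δφ=-1.9131566, Δλ=1.2150668 rad; a=sin²(Δφ/2)+cosφ1·cosφ2·sin²(Δλ/2)=0.7723950707; c=2·atan2(√a, √(1-a))=2.146935164; dist=6371·c=13678.124 ≈ 13678.1 km; running total=66011.7 km
Leg 6 bearing: y=sinΔλ·cosφ2=0.61873112, x=cosφ1·sinφ2-sinφ1·cosφ2·cosΔλ=-0.56601723; θ=atan2(y, x)=132.4524° ≈ 132.5°
Leg 7: φ1=-0.8499038, φ2=0.0389645, Δφ=0.8888683, Δλ=-0.9527560 rad; a=sin²(Δφ/2)+cosφ1·cosφ2·sin²(Δλ/2)=0.3235458778; c=2·atan2(√a, √(1-a))=1.210118803; dist=6371·c=7709.667 ≈ 7709.7 km; running total=73721.4 km
Leg 7 bearing: y=sinΔλ·cosφ2=-0.81439694, x=cosφ1·sinφ2-sinφ1·cosφ2·cosΔλ=0.46066625; θ=atan2(y, x)=-60.5052° <0 so +360° → 299.4948° ≈ 299.5°

Leg 1: dist=16589.7 km, bearing=219.2°
Leg 2: dist=13235.4 km, bearing=9.4°
Leg 3: dist=6021.9 km, bearing=128.6°
Leg 4: dist=6122.8 km, bearing=186.0°
Leg 5: dist=10363.8 km, bearing=10.1°
Leg 6: dist=13678.1 km, bearing=132.5°
Leg 7: dist=7709.7 km, bearing=299.5°
Total: 73721.4 km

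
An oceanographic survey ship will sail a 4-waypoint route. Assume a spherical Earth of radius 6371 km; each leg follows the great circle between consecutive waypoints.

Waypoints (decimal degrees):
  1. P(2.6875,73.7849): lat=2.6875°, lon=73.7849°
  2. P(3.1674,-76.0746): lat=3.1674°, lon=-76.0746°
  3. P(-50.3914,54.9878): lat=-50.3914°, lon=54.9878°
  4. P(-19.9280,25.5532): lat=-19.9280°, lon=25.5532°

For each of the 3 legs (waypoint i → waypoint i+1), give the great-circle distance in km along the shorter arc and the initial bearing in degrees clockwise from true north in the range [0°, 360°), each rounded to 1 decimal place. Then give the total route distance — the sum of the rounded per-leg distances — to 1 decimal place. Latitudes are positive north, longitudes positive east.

Leg 1: dist=16602.4 km, bearing=280.8°
Leg 2: dist=13058.0 km, bearing=147.2°
Leg 3: dist=4260.7 km, bearing=311.8°
Total: 33921.1 km

Leg 1: φ1=0.0469057, φ2=0.0552816, Δφ=0.0083758, Δλ=-2.6155417 rad; a=sin²(Δφ/2)+cosφ1·cosφ2·sin²(Δλ/2)=0.9299675747; c=2·atan2(√a, √(1-a))=2.605938928; dist=6371·c=16602.437 ≈ 16602.4 km; running total=16602.4 km
Leg 1 bearing: y=sinΔλ·cosφ2=-0.50135509, x=cosφ1·sinφ2-sinφ1·cosφ2·cosΔλ=0.09567973; θ=atan2(y, x)=-79.1955° <0 so +360° → 280.8045° ≈ 280.8°
Leg 2: φ1=0.0552816, φ2=-0.8794958, Δφ=-0.9347774, Δλ=2.2874704 rad; a=sin²(Δφ/2)+cosφ1·cosφ2·sin²(Δλ/2)=0.7303579232; c=2·atan2(√a, √(1-a))=2.049597901; dist=6371·c=13057.988 ≈ 13058.0 km; running total=29660.4 km
Leg 2 bearing: y=sinΔλ·cosφ2=0.48070146, x=cosφ1·sinφ2-sinφ1·cosφ2·cosΔλ=-0.74610121; θ=atan2(y, x)=147.2069° ≈ 147.2°
Leg 3: φ1=-0.8794958, φ2=-0.3478092, Δφ=0.5316866, Δλ=-0.5137307 rad; a=sin²(Δφ/2)+cosφ1·cosφ2·sin²(Δλ/2)=0.1077072465; c=2·atan2(√a, √(1-a))=0.668768998; dist=6371·c=4260.727 ≈ 4260.7 km; running total=33921.1 km
Leg 3 bearing: y=sinΔλ·cosφ2=-0.46200378, x=cosφ1·sinφ2-sinφ1·cosφ2·cosΔλ=0.41349496; θ=atan2(y, x)=-48.1713° <0 so +360° → 311.8287° ≈ 311.8°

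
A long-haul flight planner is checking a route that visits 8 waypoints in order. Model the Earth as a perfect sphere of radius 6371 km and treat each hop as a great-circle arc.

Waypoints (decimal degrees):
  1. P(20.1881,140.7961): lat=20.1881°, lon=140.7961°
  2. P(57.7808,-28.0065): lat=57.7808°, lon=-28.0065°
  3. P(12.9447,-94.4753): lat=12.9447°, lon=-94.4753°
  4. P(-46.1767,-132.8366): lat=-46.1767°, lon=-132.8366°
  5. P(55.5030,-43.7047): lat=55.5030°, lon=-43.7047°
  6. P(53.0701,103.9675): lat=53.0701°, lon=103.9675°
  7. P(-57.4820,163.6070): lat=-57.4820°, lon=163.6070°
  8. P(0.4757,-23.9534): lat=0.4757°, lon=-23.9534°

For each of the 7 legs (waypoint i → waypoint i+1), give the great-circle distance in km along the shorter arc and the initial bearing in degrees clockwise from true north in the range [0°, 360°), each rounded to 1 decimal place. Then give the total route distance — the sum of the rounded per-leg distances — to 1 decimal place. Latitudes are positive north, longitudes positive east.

Leg 1: φ1=0.3523488, φ2=1.0084652, Δφ=0.6561164, Δλ=-2.9461612 rad; a=sin²(Δφ/2)+cosφ1·cosφ2·sin²(Δλ/2)=0.5994584355; c=2·atan2(√a, √(1-a))=1.771048908; dist=6371·c=11283.353 ≈ 11283.4 km; running total=11283.4 km
Leg 1 bearing: y=sinΔλ·cosφ2=-0.10353422, x=cosφ1·sinφ2-sinφ1·cosφ2·cosΔλ=0.97453206; θ=atan2(y, x)=-6.0644° <0 so +360° → 353.9356° ≈ 353.9°
Leg 2: φ1=1.0084652, φ2=0.2259276, Δφ=-0.7825376, Δλ=-1.1600994 rad; a=sin²(Δφ/2)+cosφ1·cosφ2·sin²(Δλ/2)=0.3015150987; c=2·atan2(√a, √(1-a))=1.162583321; dist=6371·c=7406.818 ≈ 7406.8 km; running total=18690.2 km
Leg 2 bearing: y=sinΔλ·cosφ2=-0.89354283, x=cosφ1·sinφ2-sinφ1·cosφ2·cosΔλ=-0.20975270; θ=atan2(y, x)=-103.2106° <0 so +360° → 256.7894° ≈ 256.8°
Leg 3: φ1=0.2259276, φ2=-0.8059355, Δφ=-1.0318631, Δλ=-0.6695310 rad; a=sin²(Δφ/2)+cosφ1·cosφ2·sin²(Δλ/2)=0.3162342364; c=2·atan2(√a, √(1-a))=1.194442943; dist=6371·c=7609.796 ≈ 7609.8 km; running total=26300.0 km
Leg 3 bearing: y=sinΔλ·cosφ2=-0.42973884, x=cosφ1·sinφ2-sinφ1·cosφ2·cosΔλ=-0.82476973; θ=atan2(y, x)=-152.4786° <0 so +360° → 207.5214° ≈ 207.5°
Leg 4: φ1=-0.8059355, φ2=0.9687101, Δφ=1.7746455, Δλ=1.5556451 rad; a=sin²(Δφ/2)+cosφ1·cosφ2·sin²(Δλ/2)=0.7943346296; c=2·atan2(√a, √(1-a))=2.200207984; dist=6371·c=14017.525 ≈ 14017.5 km; running total=40317.5 km
Leg 4 bearing: y=sinΔλ·cosφ2=0.56629808, x=cosφ1·sinφ2-sinφ1·cosφ2·cosΔλ=0.57686653; θ=atan2(y, x)=44.4703° ≈ 44.5°
Leg 5: φ1=0.9687101, φ2=0.9262480, Δφ=-0.0424621, Δλ=2.5773661 rad; a=sin²(Δφ/2)+cosφ1·cosφ2·sin²(Δλ/2)=0.3143706257; c=2·atan2(√a, √(1-a))=1.190432036; dist=6371·c=7584.243 ≈ 7584.2 km; running total=47901.7 km
Leg 5 bearing: y=sinΔλ·cosφ2=0.32130529, x=cosφ1·sinφ2-sinφ1·cosφ2·cosΔλ=0.87116580; θ=atan2(y, x)=20.2451° ≈ 20.2°
Leg 6: φ1=0.9262480, φ2=-1.0032502, Δφ=-1.9294981, Δλ=1.0409056 rad; a=sin²(Δφ/2)+cosφ1·cosφ2·sin²(Δλ/2)=0.7553983405; c=2·atan2(√a, √(1-a))=2.106907557; dist=6371·c=13423.108 ≈ 13423.1 km; running total=61324.8 km
Leg 6 bearing: y=sinΔλ·cosφ2=0.46384419, x=cosφ1·sinφ2-sinφ1·cosφ2·cosΔλ=-0.72383376; θ=atan2(y, x)=147.3476° ≈ 147.3°
Leg 7: φ1=-1.0032502, φ2=0.0083025, Δφ=1.0115527, Δλ=-3.2735465 rad; a=sin²(Δφ/2)+cosφ1·cosφ2·sin²(Δλ/2)=0.7699368865; c=2·atan2(√a, √(1-a))=2.141083471; dist=6371·c=13640.843 ≈ 13640.8 km; running total=74965.6 km
Leg 7 bearing: y=sinΔλ·cosφ2=0.13156675, x=cosφ1·sinφ2-sinφ1·cosφ2·cosΔλ=-0.83140033; θ=atan2(y, x)=171.0077° ≈ 171.0°

Leg 1: dist=11283.4 km, bearing=353.9°
Leg 2: dist=7406.8 km, bearing=256.8°
Leg 3: dist=7609.8 km, bearing=207.5°
Leg 4: dist=14017.5 km, bearing=44.5°
Leg 5: dist=7584.2 km, bearing=20.2°
Leg 6: dist=13423.1 km, bearing=147.3°
Leg 7: dist=13640.8 km, bearing=171.0°
Total: 74965.6 km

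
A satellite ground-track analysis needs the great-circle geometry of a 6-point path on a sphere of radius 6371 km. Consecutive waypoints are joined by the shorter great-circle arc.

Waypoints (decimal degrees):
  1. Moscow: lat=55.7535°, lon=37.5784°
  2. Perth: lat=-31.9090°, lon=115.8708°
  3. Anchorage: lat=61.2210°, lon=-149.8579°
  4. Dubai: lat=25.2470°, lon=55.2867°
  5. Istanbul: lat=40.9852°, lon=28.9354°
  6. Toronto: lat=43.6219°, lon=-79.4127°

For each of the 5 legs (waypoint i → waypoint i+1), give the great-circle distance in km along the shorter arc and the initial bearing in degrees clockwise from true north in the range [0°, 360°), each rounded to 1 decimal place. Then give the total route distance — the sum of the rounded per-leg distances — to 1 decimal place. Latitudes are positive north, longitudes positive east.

Leg 1: dist=12217.7 km, bearing=117.9°
Leg 2: dist=13297.3 km, bearing=33.5°
Leg 3: dist=10137.2 km, bearing=337.4°
Leg 4: dist=2994.4 km, bearing=312.3°
Leg 5: dist=8196.5 km, bearing=314.3°
Total: 46843.1 km

Leg 1: φ1=0.9730821, φ2=-0.5569171, Δφ=-1.5299993, Δλ=1.3664602 rad; a=sin²(Δφ/2)+cosφ1·cosφ2·sin²(Δλ/2)=0.6699966752; c=2·atan2(√a, √(1-a))=1.917706154; dist=6371·c=12217.706 ≈ 12217.7 km; running total=12217.7 km
Leg 1 bearing: y=sinΔλ·cosφ2=0.83122831, x=cosφ1·sinφ2-sinφ1·cosφ2·cosΔλ=-0.43984545; θ=atan2(y, x)=117.8856° ≈ 117.9°
Leg 2: φ1=-0.5569171, φ2=1.0685080, Δφ=1.6254251, Δλ=-4.6378407 rad; a=sin²(Δφ/2)+cosφ1·cosφ2·sin²(Δλ/2)=0.7468612776; c=2·atan2(√a, √(1-a))=2.087161575; dist=6371·c=13297.306 ≈ 13297.3 km; running total=25515.0 km
Leg 2 bearing: y=sinΔλ·cosφ2=0.48009531, x=cosφ1·sinφ2-sinφ1·cosφ2·cosΔλ=0.72508381; θ=atan2(y, x)=33.5095° ≈ 33.5°
Leg 3: φ1=1.0685080, φ2=0.4406433, Δφ=-0.6278647, Δλ=3.5804487 rad; a=sin²(Δφ/2)+cosφ1·cosφ2·sin²(Δλ/2)=0.5101712558; c=2·atan2(√a, √(1-a))=1.591140242; dist=6371·c=10137.154 ≈ 10137.2 km; running total=35652.2 km
Leg 3 bearing: y=sinΔλ·cosφ2=-0.38431628, x=cosφ1·sinφ2-sinφ1·cosφ2·cosΔλ=0.92297734; θ=atan2(y, x)=-22.6062° <0 so +360° → 337.3938° ≈ 337.4°
Leg 4: φ1=0.4406433, φ2=0.7153267, Δφ=0.2746834, Δλ=-0.4599169 rad; a=sin²(Δφ/2)+cosφ1·cosφ2·sin²(Δλ/2)=0.0542180283; c=2·atan2(√a, √(1-a))=0.470009593; dist=6371·c=2994.431 ≈ 2994.4 km; running total=38646.6 km
Leg 4 bearing: y=sinΔλ·cosφ2=-0.33507093, x=cosφ1·sinφ2-sinφ1·cosφ2·cosΔλ=0.30469855; θ=atan2(y, x)=-47.7180° <0 so +360° → 312.2820° ≈ 312.3°
Leg 5: φ1=0.7153267, φ2=0.7613458, Δφ=0.0460191, Δλ=-1.8910311 rad; a=sin²(Δφ/2)+cosφ1·cosφ2·sin²(Δλ/2)=0.3597713064; c=2·atan2(√a, √(1-a))=1.286525739; dist=6371·c=8196.455 ≈ 8196.5 km; running total=46843.1 km
Leg 5 bearing: y=sinΔλ·cosφ2=-0.68710584, x=cosφ1·sinφ2-sinφ1·cosφ2·cosΔλ=0.67024564; θ=atan2(y, x)=-45.7117° <0 so +360° → 314.2883° ≈ 314.3°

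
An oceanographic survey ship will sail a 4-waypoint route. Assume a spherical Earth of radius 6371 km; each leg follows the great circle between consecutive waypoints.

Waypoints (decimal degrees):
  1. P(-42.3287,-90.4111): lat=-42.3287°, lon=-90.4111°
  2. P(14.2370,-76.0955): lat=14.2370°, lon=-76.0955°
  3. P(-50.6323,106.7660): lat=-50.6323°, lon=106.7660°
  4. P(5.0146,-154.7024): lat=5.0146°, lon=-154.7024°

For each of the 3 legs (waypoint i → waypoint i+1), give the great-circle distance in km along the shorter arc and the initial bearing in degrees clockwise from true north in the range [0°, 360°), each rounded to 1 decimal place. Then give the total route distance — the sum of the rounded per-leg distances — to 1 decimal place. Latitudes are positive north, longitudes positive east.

Leg 1: dist=6458.2 km, bearing=16.4°
Leg 2: dist=15959.9 km, bearing=183.1°
Leg 3: dist=11039.8 km, bearing=93.4°
Total: 33457.9 km

Leg 1: φ1=-0.7387752, φ2=0.2484825, Δφ=0.9872577, Δλ=0.2498544 rad; a=sin²(Δφ/2)+cosφ1·cosφ2·sin²(Δλ/2)=0.2356353715; c=2·atan2(√a, √(1-a))=1.013693583; dist=6371·c=6458.242 ≈ 6458.2 km; running total=6458.2 km
Leg 1 bearing: y=sinΔλ·cosφ2=0.23966859, x=cosφ1·sinφ2-sinφ1·cosφ2·cosΔλ=0.81425078; θ=atan2(y, x)=16.4014° ≈ 16.4°
Leg 2: φ1=0.2484825, φ2=-0.8837003, Δφ=-1.1321829, Δλ=3.1915353 rad; a=sin²(Δφ/2)+cosφ1·cosφ2·sin²(Δλ/2)=0.9020879396; c=2·atan2(√a, √(1-a))=2.505083996; dist=6371·c=15959.890 ≈ 15959.9 km; running total=22418.1 km
Leg 2 bearing: y=sinΔλ·cosφ2=-0.03166516, x=cosφ1·sinφ2-sinφ1·cosφ2·cosΔλ=-0.59354736; θ=atan2(y, x)=-176.9462° <0 so +360° → 183.0538° ≈ 183.1°
Leg 3: φ1=-0.8837003, φ2=0.0875213, Δφ=0.9712216, Δλ=-4.5634845 rad; a=sin²(Δφ/2)+cosφ1·cosφ2·sin²(Δλ/2)=0.5806580635; c=2·atan2(√a, √(1-a))=1.732820428; dist=6371·c=11039.799 ≈ 11039.8 km; running total=33457.9 km
Leg 3 bearing: y=sinΔλ·cosφ2=0.98514900, x=cosφ1·sinφ2-sinφ1·cosφ2·cosΔλ=-0.05880941; θ=atan2(y, x)=93.4163° ≈ 93.4°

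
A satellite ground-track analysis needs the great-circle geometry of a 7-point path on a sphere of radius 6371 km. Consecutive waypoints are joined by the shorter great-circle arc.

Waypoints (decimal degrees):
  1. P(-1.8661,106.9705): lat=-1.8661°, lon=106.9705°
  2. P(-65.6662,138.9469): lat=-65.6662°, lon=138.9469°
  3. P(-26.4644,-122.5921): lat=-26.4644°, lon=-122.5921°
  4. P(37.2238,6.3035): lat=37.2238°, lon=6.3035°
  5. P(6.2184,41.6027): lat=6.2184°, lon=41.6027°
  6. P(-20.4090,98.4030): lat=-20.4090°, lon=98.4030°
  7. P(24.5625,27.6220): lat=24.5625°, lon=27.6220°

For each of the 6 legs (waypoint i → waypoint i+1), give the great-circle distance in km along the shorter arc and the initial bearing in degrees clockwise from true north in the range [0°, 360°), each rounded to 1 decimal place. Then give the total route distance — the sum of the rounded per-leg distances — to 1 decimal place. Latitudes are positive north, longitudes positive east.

Leg 1: φ1=-0.0325696, φ2=-1.1460914, Δφ=-1.1135218, Δλ=0.5580935 rad; a=sin²(Δφ/2)+cosφ1·cosφ2·sin²(Δλ/2)=0.3104923612; c=2·atan2(√a, √(1-a))=1.182064378; dist=6371·c=7530.932 ≈ 7530.9 km; running total=7530.9 km
Leg 1 bearing: y=sinΔλ·cosφ2=0.21821031, x=cosφ1·sinφ2-sinφ1·cosφ2·cosΔλ=-0.89929510; θ=atan2(y, x)=166.3610° ≈ 166.4°
Leg 2: φ1=-1.1460914, φ2=-0.4618909, Δφ=0.6842005, Δλ=-4.5647167 rad; a=sin²(Δφ/2)+cosφ1·cosφ2·sin²(Δλ/2)=0.3241118139; c=2·atan2(√a, √(1-a))=1.211328235; dist=6371·c=7717.372 ≈ 7717.4 km; running total=15248.3 km
Leg 2 bearing: y=sinΔλ·cosφ2=0.88546817, x=cosφ1·sinφ2-sinφ1·cosφ2·cosΔλ=-0.30364372; θ=atan2(y, x)=108.9278° ≈ 108.9°
Leg 3: φ1=-0.4618909, φ2=0.6496779, Δφ=1.1115688, Δλ=2.2496526 rad; a=sin²(Δφ/2)+cosφ1·cosφ2·sin²(Δλ/2)=0.8585875924; c=2·atan2(√a, √(1-a))=2.370536702; dist=6371·c=15102.689 ≈ 15102.7 km; running total=30351.0 km
Leg 3 bearing: y=sinΔλ·cosφ2=0.61973685, x=cosφ1·sinφ2-sinφ1·cosφ2·cosΔλ=0.31872558; θ=atan2(y, x)=62.7836° ≈ 62.8°
Leg 4: φ1=0.6496779, φ2=0.1085316, Δφ=-0.5411463, Δλ=0.6160873 rad; a=sin²(Δφ/2)+cosφ1·cosφ2·sin²(Δλ/2)=0.1442095808; c=2·atan2(√a, √(1-a))=0.779050703; dist=6371·c=4963.332 ≈ 4963.3 km; running total=35314.3 km
Leg 4 bearing: y=sinΔλ·cosφ2=0.57444631, x=cosφ1·sinφ2-sinφ1·cosφ2·cosΔλ=-0.40455425; θ=atan2(y, x)=125.1552° ≈ 125.2°
Leg 5: φ1=0.1085316, φ2=-0.3562042, Δφ=-0.4647358, Δλ=0.9913523 rad; a=sin²(Δφ/2)+cosφ1·cosφ2·sin²(Δλ/2)=0.2638026042; c=2·atan2(√a, √(1-a))=1.078790450; dist=6371·c=6872.974 ≈ 6873.0 km; running total=42187.3 km
Leg 5 bearing: y=sinΔλ·cosφ2=0.78424098, x=cosφ1·sinφ2-sinφ1·cosφ2·cosΔλ=-0.40225520; θ=atan2(y, x)=117.1543° ≈ 117.2°
Leg 6: φ1=-0.3562042, φ2=0.4286965, Δφ=0.7849007, Δλ=-1.2353615 rad; a=sin²(Δφ/2)+cosφ1·cosφ2·sin²(Δλ/2)=0.4321797282; c=2·atan2(√a, √(1-a))=1.434736374; dist=6371·c=9140.705 ≈ 9140.7 km; running total=51328.0 km
Leg 6 bearing: y=sinΔλ·cosφ2=-0.85881898, x=cosφ1·sinφ2-sinφ1·cosφ2·cosΔλ=0.49399555; θ=atan2(y, x)=-60.0923° <0 so +360° → 299.9077° ≈ 299.9°

Leg 1: dist=7530.9 km, bearing=166.4°
Leg 2: dist=7717.4 km, bearing=108.9°
Leg 3: dist=15102.7 km, bearing=62.8°
Leg 4: dist=4963.3 km, bearing=125.2°
Leg 5: dist=6873.0 km, bearing=117.2°
Leg 6: dist=9140.7 km, bearing=299.9°
Total: 51328.0 km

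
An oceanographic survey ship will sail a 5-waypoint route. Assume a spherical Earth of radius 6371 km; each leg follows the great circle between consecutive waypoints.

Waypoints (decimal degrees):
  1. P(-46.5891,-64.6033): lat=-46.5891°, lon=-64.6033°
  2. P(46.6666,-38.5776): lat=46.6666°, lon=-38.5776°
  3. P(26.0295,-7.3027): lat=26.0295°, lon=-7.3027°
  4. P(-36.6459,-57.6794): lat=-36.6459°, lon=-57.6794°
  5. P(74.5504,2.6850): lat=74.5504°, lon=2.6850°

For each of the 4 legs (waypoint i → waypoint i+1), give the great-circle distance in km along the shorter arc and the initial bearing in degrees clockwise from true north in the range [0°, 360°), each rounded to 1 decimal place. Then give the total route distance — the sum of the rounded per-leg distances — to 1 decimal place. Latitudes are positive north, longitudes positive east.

Leg 1: φ1=-0.8131332, φ2=0.8144858, Δφ=1.6276190, Δλ=0.4542342 rad; a=sin²(Δφ/2)+cosφ1·cosφ2·sin²(Δλ/2)=0.5523069832; c=2·atan2(√a, √(1-a))=1.675602056; dist=6371·c=10675.261 ≈ 10675.3 km; running total=10675.3 km
Leg 1 bearing: y=sinΔλ·cosφ2=0.30110554, x=cosφ1·sinφ2-sinφ1·cosφ2·cosΔλ=0.94783510; θ=atan2(y, x)=17.6239° ≈ 17.6°
Leg 2: φ1=0.8144858, φ2=0.4543005, Δφ=-0.3601853, Δλ=0.5458500 rad; a=sin²(Δφ/2)+cosφ1·cosφ2·sin²(Δλ/2)=0.0768870371; c=2·atan2(√a, √(1-a))=0.561934539; dist=6371·c=3580.085 ≈ 3580.1 km; running total=14255.4 km
Leg 2 bearing: y=sinΔλ·cosφ2=0.46648697, x=cosφ1·sinφ2-sinφ1·cosφ2·cosΔλ=-0.25747153; θ=atan2(y, x)=118.8959° ≈ 118.9°
Leg 3: φ1=0.4543005, φ2=-0.6395916, Δφ=-1.0938921, Δλ=-0.8792393 rad; a=sin²(Δφ/2)+cosφ1·cosφ2·sin²(Δλ/2)=0.4010723757; c=2·atan2(√a, √(1-a))=1.371626897; dist=6371·c=8738.635 ≈ 8738.6 km; running total=22994.0 km
Leg 3 bearing: y=sinΔλ·cosφ2=-0.61800524, x=cosφ1·sinφ2-sinφ1·cosφ2·cosΔλ=-0.76086978; θ=atan2(y, x)=-140.9153° <0 so +360° → 219.0847° ≈ 219.1°
Leg 4: φ1=-0.6395916, φ2=1.3011499, Δφ=1.9407416, Δλ=1.0535575 rad; a=sin²(Δφ/2)+cosφ1·cosφ2·sin²(Δλ/2)=0.7348058102; c=2·atan2(√a, √(1-a))=2.059647149; dist=6371·c=13122.012 ≈ 13122.0 km; running total=36116.0 km
Leg 4 bearing: y=sinΔλ·cosφ2=0.23154349, x=cosφ1·sinφ2-sinφ1·cosφ2·cosΔλ=0.85196980; θ=atan2(y, x)=15.2043° ≈ 15.2°

Leg 1: dist=10675.3 km, bearing=17.6°
Leg 2: dist=3580.1 km, bearing=118.9°
Leg 3: dist=8738.6 km, bearing=219.1°
Leg 4: dist=13122.0 km, bearing=15.2°
Total: 36116.0 km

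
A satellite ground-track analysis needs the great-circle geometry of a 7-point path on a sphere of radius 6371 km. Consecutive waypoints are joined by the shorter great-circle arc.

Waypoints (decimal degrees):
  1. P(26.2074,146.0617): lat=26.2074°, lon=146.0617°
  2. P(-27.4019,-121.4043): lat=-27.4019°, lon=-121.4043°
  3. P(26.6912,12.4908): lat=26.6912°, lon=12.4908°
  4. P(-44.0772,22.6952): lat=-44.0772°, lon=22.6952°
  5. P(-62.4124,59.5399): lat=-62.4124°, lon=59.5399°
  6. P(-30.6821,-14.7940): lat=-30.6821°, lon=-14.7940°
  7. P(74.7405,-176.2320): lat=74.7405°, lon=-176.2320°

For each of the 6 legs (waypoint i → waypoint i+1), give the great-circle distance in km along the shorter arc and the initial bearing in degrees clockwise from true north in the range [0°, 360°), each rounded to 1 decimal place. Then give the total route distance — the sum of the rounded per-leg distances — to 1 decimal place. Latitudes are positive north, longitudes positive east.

Leg 1: φ1=0.4574054, φ2=-0.4782534, Δφ=-0.9356588, Δλ=-4.6681623 rad; a=sin²(Δφ/2)+cosφ1·cosφ2·sin²(Δλ/2)=0.6192319175; c=2·atan2(√a, √(1-a))=1.811580072; dist=6371·c=11541.577 ≈ 11541.6 km; running total=11541.6 km
Leg 1 bearing: y=sinΔλ·cosφ2=0.88693200, x=cosφ1·sinφ2-sinφ1·cosφ2·cosΔλ=-0.39558391; θ=atan2(y, x)=114.0375° ≈ 114.0°
Leg 2: φ1=-0.4782534, φ2=0.4658493, Δφ=0.9441027, Δλ=2.3369103 rad; a=sin²(Δφ/2)+cosφ1·cosφ2·sin²(Δλ/2)=0.8783407986; c=2·atan2(√a, √(1-a))=2.429018733; dist=6371·c=15475.278 ≈ 15475.3 km; running total=27016.9 km
Leg 2 bearing: y=sinΔλ·cosφ2=0.64382244, x=cosφ1·sinφ2-sinφ1·cosφ2·cosΔλ=0.11369090; θ=atan2(y, x)=79.9855° ≈ 80.0°
Leg 3: φ1=0.4658493, φ2=-0.7692923, Δφ=-1.2351416, Δλ=0.1781004 rad; a=sin²(Δφ/2)+cosφ1·cosφ2·sin²(Δλ/2)=0.3403826715; c=2·atan2(√a, √(1-a))=1.245874550; dist=6371·c=7937.467 ≈ 7937.5 km; running total=34954.4 km
Leg 3 bearing: y=sinΔλ·cosφ2=0.12727254, x=cosφ1·sinφ2-sinφ1·cosφ2·cosΔλ=-0.93909048; θ=atan2(y, x)=172.2819° ≈ 172.3°
Leg 4: φ1=-0.7692923, φ2=-1.0893019, Δφ=-0.3200096, Δλ=0.6430613 rad; a=sin²(Δφ/2)+cosφ1·cosφ2·sin²(Δλ/2)=0.0586094759; c=2·atan2(√a, √(1-a))=0.489046821; dist=6371·c=3115.717 ≈ 3115.7 km; running total=38070.1 km
Leg 4 bearing: y=sinΔλ·cosφ2=0.27769958, x=cosφ1·sinφ2-sinφ1·cosφ2·cosΔλ=-0.37892026; θ=atan2(y, x)=143.7634° ≈ 143.8°
Leg 5: φ1=-1.0893019, φ2=-0.5355037, Δφ=0.5537982, Δλ=-1.2973713 rad; a=sin²(Δφ/2)+cosφ1·cosφ2·sin²(Δλ/2)=0.2200977150; c=2·atan2(√a, √(1-a))=0.976646394; dist=6371·c=6222.214 ≈ 6222.2 km; running total=44292.3 km
Leg 5 bearing: y=sinΔλ·cosφ2=-0.82806374, x=cosφ1·sinφ2-sinφ1·cosφ2·cosΔλ=-0.03048413; θ=atan2(y, x)=-92.1083° <0 so +360° → 267.8917° ≈ 267.9°
Leg 6: φ1=-0.5355037, φ2=1.3044678, Δφ=1.8399715, Δλ=-2.8176246 rad; a=sin²(Δφ/2)+cosφ1·cosφ2·sin²(Δλ/2)=0.8534283628; c=2·atan2(√a, √(1-a))=2.355840921; dist=6371·c=15009.063 ≈ 15009.1 km; running total=59301.4 km
Leg 6 bearing: y=sinΔλ·cosφ2=-0.08378182, x=cosφ1·sinφ2-sinφ1·cosφ2·cosΔλ=0.70237752; θ=atan2(y, x)=-6.8023° <0 so +360° → 353.1977° ≈ 353.2°

Leg 1: dist=11541.6 km, bearing=114.0°
Leg 2: dist=15475.3 km, bearing=80.0°
Leg 3: dist=7937.5 km, bearing=172.3°
Leg 4: dist=3115.7 km, bearing=143.8°
Leg 5: dist=6222.2 km, bearing=267.9°
Leg 6: dist=15009.1 km, bearing=353.2°
Total: 59301.4 km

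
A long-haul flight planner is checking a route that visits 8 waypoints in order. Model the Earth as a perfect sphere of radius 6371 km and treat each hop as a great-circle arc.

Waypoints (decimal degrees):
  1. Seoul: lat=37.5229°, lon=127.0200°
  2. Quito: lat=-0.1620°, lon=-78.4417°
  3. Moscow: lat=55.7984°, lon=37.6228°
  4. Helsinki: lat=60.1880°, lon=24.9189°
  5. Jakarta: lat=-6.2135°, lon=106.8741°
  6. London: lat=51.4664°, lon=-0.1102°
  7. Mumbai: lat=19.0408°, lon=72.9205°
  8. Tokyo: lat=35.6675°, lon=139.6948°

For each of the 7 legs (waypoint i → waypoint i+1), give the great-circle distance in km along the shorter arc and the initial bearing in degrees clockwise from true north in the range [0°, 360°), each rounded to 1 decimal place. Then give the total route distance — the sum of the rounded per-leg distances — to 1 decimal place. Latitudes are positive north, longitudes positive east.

Leg 1: dist=15108.4 km, bearing=38.1°
Leg 2: dist=11612.9 km, bearing=31.4°
Leg 3: dist=891.5 km, bearing=308.4°
Leg 4: dist=10165.2 km, bearing=100.1°
Leg 5: dist=11720.1 km, bearing=321.8°
Leg 6: dist=7196.3 km, bearing=90.8°
Leg 7: dist=6722.5 km, bearing=59.1°
Total: 63416.9 km

Leg 1: φ1=0.6548981, φ2=-0.0028274, Δφ=-0.6577256, Δλ=-3.5859832 rad; a=sin²(Δφ/2)+cosφ1·cosφ2·sin²(Δλ/2)=0.8588983652; c=2·atan2(√a, √(1-a))=2.371428993; dist=6371·c=15108.374 ≈ 15108.4 km; running total=15108.4 km
Leg 1 bearing: y=sinΔλ·cosφ2=0.42990594, x=cosφ1·sinφ2-sinφ1·cosφ2·cosΔλ=0.54767576; θ=atan2(y, x)=38.1306° ≈ 38.1°
Leg 2: φ1=-0.0028274, φ2=0.9738658, Δφ=0.9766932, Δλ=2.0257077 rad; a=sin²(Δφ/2)+cosφ1·cosφ2·sin²(Δλ/2)=0.6246586633; c=2·atan2(√a, √(1-a))=1.822771584; dist=6371·c=11612.878 ≈ 11612.9 km; running total=26721.3 km
Leg 2 bearing: y=sinΔλ·cosφ2=0.50494024, x=cosφ1·sinφ2-sinφ1·cosφ2·cosΔλ=0.82636325; θ=atan2(y, x)=31.4266° ≈ 31.4°
Leg 3: φ1=0.9738658, φ2=1.0504788, Δφ=0.0766130, Δλ=-0.2217249 rad; a=sin²(Δφ/2)+cosφ1·cosφ2·sin²(Δλ/2)=0.0048872507; c=2·atan2(√a, √(1-a))=0.139931886; dist=6371·c=891.506 ≈ 891.5 km; running total=27612.8 km
Leg 3 bearing: y=sinΔλ·cosφ2=-0.10933080, x=cosφ1·sinφ2-sinφ1·cosφ2·cosΔλ=0.08660391; θ=atan2(y, x)=-51.6163° <0 so +360° → 308.3837° ≈ 308.4°
Leg 4: φ1=1.0504788, φ2=-0.1084460, Δφ=-1.1589248, Δλ=1.4303881 rad; a=sin²(Δφ/2)+cosφ1·cosφ2·sin²(Δλ/2)=0.5123716018; c=2·atan2(√a, √(1-a))=1.595542056; dist=6371·c=10165.198 ≈ 10165.2 km; running total=37778.0 km
Leg 4 bearing: y=sinΔλ·cosφ2=0.98434225, x=cosφ1·sinφ2-sinφ1·cosφ2·cosΔλ=-0.17452254; θ=atan2(y, x)=100.0540° ≈ 100.1°
Leg 5: φ1=-0.1084460, φ2=0.8982581, Δφ=1.0067042, Δλ=-1.8672283 rad; a=sin²(Δφ/2)+cosφ1·cosφ2·sin²(Δλ/2)=0.6327862539; c=2·atan2(√a, √(1-a))=1.839594032; dist=6371·c=11720.054 ≈ 11720.1 km; running total=49498.1 km
Leg 5 bearing: y=sinΔλ·cosφ2=-0.59580238, x=cosφ1·sinφ2-sinφ1·cosφ2·cosΔλ=0.75795169; θ=atan2(y, x)=-38.1698° <0 so +360° → 321.8302° ≈ 321.8°
Leg 6: φ1=0.8982581, φ2=0.3323247, Δφ=-0.5659335, Δλ=1.2746262 rad; a=sin²(Δφ/2)+cosφ1·cosφ2·sin²(Δλ/2)=0.2864637238; c=2·atan2(√a, √(1-a))=1.129543583; dist=6371·c=7196.322 ≈ 7196.3 km; running total=56694.4 km
Leg 6 bearing: y=sinΔλ·cosφ2=0.90412993, x=cosφ1·sinφ2-sinφ1·cosφ2·cosΔλ=-0.01257377; θ=atan2(y, x)=90.7968° ≈ 90.8°
Leg 7: φ1=0.3323247, φ2=0.6225153, Δφ=0.2901907, Δλ=1.1654314 rad; a=sin²(Δφ/2)+cosφ1·cosφ2·sin²(Δλ/2)=0.2534625467; c=2·atan2(√a, √(1-a))=1.055175671; dist=6371·c=6722.524 ≈ 6722.5 km; running total=63416.9 km
Leg 7 bearing: y=sinΔλ·cosφ2=0.74657515, x=cosφ1·sinφ2-sinφ1·cosφ2·cosΔλ=0.44665722; θ=atan2(y, x)=59.1090° ≈ 59.1°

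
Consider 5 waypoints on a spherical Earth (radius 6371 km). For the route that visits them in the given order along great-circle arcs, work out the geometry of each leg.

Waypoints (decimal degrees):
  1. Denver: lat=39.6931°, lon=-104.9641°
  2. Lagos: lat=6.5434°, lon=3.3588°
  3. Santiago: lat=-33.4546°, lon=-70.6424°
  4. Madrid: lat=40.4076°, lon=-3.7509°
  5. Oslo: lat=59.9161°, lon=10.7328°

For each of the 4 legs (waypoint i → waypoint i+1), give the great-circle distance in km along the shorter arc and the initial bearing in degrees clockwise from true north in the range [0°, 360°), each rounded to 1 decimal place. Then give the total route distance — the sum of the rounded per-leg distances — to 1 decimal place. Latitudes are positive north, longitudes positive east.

Leg 1: dist=11080.0 km, bearing=73.1°
Leg 2: dist=8947.4 km, bearing=234.4°
Leg 3: dist=10697.0 km, bearing=44.8°
Leg 4: dist=2389.9 km, bearing=20.0°
Total: 33114.3 km

Leg 1: φ1=0.6927753, φ2=0.1142039, Δφ=-0.5785714, Δλ=1.8905913 rad; a=sin²(Δφ/2)+cosφ1·cosφ2·sin²(Δλ/2)=0.5837726298; c=2·atan2(√a, √(1-a))=1.739135529; dist=6371·c=11080.032 ≈ 11080.0 km; running total=11080.0 km
Leg 1 bearing: y=sinΔλ·cosφ2=0.94311600, x=cosφ1·sinφ2-sinφ1·cosφ2·cosΔλ=0.28715989; θ=atan2(y, x)=73.0656° ≈ 73.1°
Leg 2: φ1=0.1142039, φ2=-0.5838929, Δφ=-0.6980968, Δλ=-1.2915646 rad; a=sin²(Δφ/2)+cosφ1·cosφ2·sin²(Δλ/2)=0.4171826468; c=2·atan2(√a, √(1-a))=1.404394754; dist=6371·c=8947.399 ≈ 8947.4 km; running total=20027.4 km
Leg 2 bearing: y=sinΔλ·cosφ2=-0.80200747, x=cosφ1·sinφ2-sinφ1·cosφ2·cosΔλ=-0.57388951; θ=atan2(y, x)=-125.5862° <0 so +360° → 234.4138° ≈ 234.4°
Leg 3: φ1=-0.5838929, φ2=0.7052457, Δφ=1.2891386, Δλ=1.1674769 rad; a=sin²(Δφ/2)+cosφ1·cosφ2·sin²(Δλ/2)=0.5540056694; c=2·atan2(√a, √(1-a))=1.679018794; dist=6371·c=10697.029 ≈ 10697.0 km; running total=30724.4 km
Leg 3 bearing: y=sinΔλ·cosφ2=0.70035590, x=cosφ1·sinφ2-sinφ1·cosφ2·cosΔλ=0.70557435; θ=atan2(y, x)=44.7873° ≈ 44.8°
Leg 4: φ1=0.7052457, φ2=1.0457332, Δφ=0.3404876, Δλ=0.2527883 rad; a=sin²(Δφ/2)+cosφ1·cosφ2·sin²(Δλ/2)=0.0347693195; c=2·atan2(√a, √(1-a))=0.375126282; dist=6371·c=2389.930 ≈ 2389.9 km; running total=33114.3 km
Leg 4 bearing: y=sinΔλ·cosφ2=0.12536932, x=cosφ1·sinφ2-sinφ1·cosφ2·cosΔλ=0.34427342; θ=atan2(y, x)=20.0094° ≈ 20.0°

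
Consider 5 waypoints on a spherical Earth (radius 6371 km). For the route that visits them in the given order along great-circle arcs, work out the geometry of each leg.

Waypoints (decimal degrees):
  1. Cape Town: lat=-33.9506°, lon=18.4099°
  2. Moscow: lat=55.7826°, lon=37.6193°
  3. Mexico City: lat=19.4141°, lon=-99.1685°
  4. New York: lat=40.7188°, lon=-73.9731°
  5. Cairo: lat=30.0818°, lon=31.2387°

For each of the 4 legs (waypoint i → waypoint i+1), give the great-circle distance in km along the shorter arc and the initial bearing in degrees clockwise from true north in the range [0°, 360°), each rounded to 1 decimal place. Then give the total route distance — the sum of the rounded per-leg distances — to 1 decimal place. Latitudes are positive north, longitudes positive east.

Leg 1: φ1=-0.5925498, φ2=0.9735900, Δφ=1.5661398, Δλ=0.3352673 rad; a=sin²(Δφ/2)+cosφ1·cosφ2·sin²(Δλ/2)=0.5106576310; c=2·atan2(√a, √(1-a))=1.592113203; dist=6371·c=10143.353 ≈ 10143.4 km; running total=10143.4 km
Leg 1 bearing: y=sinΔλ·cosφ2=0.18502019, x=cosφ1·sinφ2-sinφ1·cosφ2·cosΔλ=0.98250353; θ=atan2(y, x)=10.6648° ≈ 10.7°
Leg 2: φ1=0.9735900, φ2=0.3388400, Δφ=-0.6347501, Δλ=-2.3873975 rad; a=sin²(Δφ/2)+cosφ1·cosφ2·sin²(Δλ/2)=0.5558398720; c=2·atan2(√a, √(1-a))=1.682709535; dist=6371·c=10720.542 ≈ 10720.5 km; running total=20863.9 km
Leg 2 bearing: y=sinΔλ·cosφ2=-0.64577074, x=cosφ1·sinφ2-sinφ1·cosφ2·cosΔλ=0.75531965; θ=atan2(y, x)=-40.5292° <0 so +360° → 319.4708° ≈ 319.5°
Leg 3: φ1=0.3388400, φ2=0.7106771, Δφ=0.3718372, Δλ=0.4397427 rad; a=sin²(Δφ/2)+cosφ1·cosφ2·sin²(Δλ/2)=0.0681731020; c=2·atan2(√a, √(1-a))=0.528322683; dist=6371·c=3365.944 ≈ 3365.9 km; running total=24229.8 km
Leg 3 bearing: y=sinΔλ·cosφ2=0.32265172, x=cosφ1·sinφ2-sinφ1·cosφ2·cosΔλ=0.38729574; θ=atan2(y, x)=39.7973° ≈ 39.8°
Leg 4: φ1=0.7106771, φ2=0.5250265, Δφ=-0.1856507, Δλ=1.8362923 rad; a=sin²(Δφ/2)+cosφ1·cosφ2·sin²(Δλ/2)=0.4225518948; c=2·atan2(√a, √(1-a))=1.415273932; dist=6371·c=9016.710 ≈ 9016.7 km; running total=33246.5 km
Leg 4 bearing: y=sinΔλ·cosφ2=0.83499234, x=cosφ1·sinφ2-sinφ1·cosφ2·cosΔλ=0.52801038; θ=atan2(y, x)=57.6926° ≈ 57.7°

Leg 1: dist=10143.4 km, bearing=10.7°
Leg 2: dist=10720.5 km, bearing=319.5°
Leg 3: dist=3365.9 km, bearing=39.8°
Leg 4: dist=9016.7 km, bearing=57.7°
Total: 33246.5 km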